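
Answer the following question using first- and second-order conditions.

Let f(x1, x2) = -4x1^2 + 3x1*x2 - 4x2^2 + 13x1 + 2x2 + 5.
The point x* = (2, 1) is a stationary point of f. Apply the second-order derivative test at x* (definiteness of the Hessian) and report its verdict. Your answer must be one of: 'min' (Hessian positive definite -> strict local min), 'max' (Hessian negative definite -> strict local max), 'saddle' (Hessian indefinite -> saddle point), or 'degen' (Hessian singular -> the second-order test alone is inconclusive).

Compute the Hessian H = grad^2 f:
  H = [[-8, 3], [3, -8]]
Verify stationarity: grad f(x*) = H x* + g = (0, 0).
Eigenvalues of H: -11, -5.
Both eigenvalues < 0, so H is negative definite -> x* is a strict local max.

max


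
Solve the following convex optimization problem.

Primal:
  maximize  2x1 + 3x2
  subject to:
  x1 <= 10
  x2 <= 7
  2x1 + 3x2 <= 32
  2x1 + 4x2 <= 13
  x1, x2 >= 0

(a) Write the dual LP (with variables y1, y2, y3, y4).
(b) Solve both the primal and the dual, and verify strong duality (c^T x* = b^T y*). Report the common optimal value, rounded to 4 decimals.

The standard primal-dual pair for 'max c^T x s.t. A x <= b, x >= 0' is:
  Dual:  min b^T y  s.t.  A^T y >= c,  y >= 0.

So the dual LP is:
  minimize  10y1 + 7y2 + 32y3 + 13y4
  subject to:
    y1 + 2y3 + 2y4 >= 2
    y2 + 3y3 + 4y4 >= 3
    y1, y2, y3, y4 >= 0

Solving the primal: x* = (6.5, 0).
  primal value c^T x* = 13.
Solving the dual: y* = (0, 0, 0, 1).
  dual value b^T y* = 13.
Strong duality: c^T x* = b^T y*. Confirmed.

13


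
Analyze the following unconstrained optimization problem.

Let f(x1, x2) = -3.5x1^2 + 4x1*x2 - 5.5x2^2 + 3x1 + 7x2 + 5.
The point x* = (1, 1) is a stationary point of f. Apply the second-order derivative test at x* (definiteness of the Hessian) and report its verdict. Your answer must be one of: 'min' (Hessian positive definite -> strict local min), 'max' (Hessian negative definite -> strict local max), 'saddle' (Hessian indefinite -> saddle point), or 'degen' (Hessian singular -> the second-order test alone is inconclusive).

Compute the Hessian H = grad^2 f:
  H = [[-7, 4], [4, -11]]
Verify stationarity: grad f(x*) = H x* + g = (0, 0).
Eigenvalues of H: -13.4721, -4.5279.
Both eigenvalues < 0, so H is negative definite -> x* is a strict local max.

max


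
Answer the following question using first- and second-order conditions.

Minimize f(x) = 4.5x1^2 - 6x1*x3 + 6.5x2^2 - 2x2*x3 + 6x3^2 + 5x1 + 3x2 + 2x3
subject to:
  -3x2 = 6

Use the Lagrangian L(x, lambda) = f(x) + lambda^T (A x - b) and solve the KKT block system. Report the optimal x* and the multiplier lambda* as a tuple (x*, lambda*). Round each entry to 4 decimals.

Form the Lagrangian:
  L(x, lambda) = (1/2) x^T Q x + c^T x + lambda^T (A x - b)
Stationarity (grad_x L = 0): Q x + c + A^T lambda = 0.
Primal feasibility: A x = b.

This gives the KKT block system:
  [ Q   A^T ] [ x     ]   [-c ]
  [ A    0  ] [ lambda ] = [ b ]

Solving the linear system:
  x*      = (-1.3333, -2, -1.1667)
  lambda* = (-6.8889)
  f(x*)   = 13.1667

x* = (-1.3333, -2, -1.1667), lambda* = (-6.8889)


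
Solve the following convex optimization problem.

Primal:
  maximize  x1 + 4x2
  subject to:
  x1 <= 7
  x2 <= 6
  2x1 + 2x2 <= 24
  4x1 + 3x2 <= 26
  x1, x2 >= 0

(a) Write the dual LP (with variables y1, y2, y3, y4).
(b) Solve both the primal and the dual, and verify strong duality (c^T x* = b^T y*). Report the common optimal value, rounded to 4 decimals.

The standard primal-dual pair for 'max c^T x s.t. A x <= b, x >= 0' is:
  Dual:  min b^T y  s.t.  A^T y >= c,  y >= 0.

So the dual LP is:
  minimize  7y1 + 6y2 + 24y3 + 26y4
  subject to:
    y1 + 2y3 + 4y4 >= 1
    y2 + 2y3 + 3y4 >= 4
    y1, y2, y3, y4 >= 0

Solving the primal: x* = (2, 6).
  primal value c^T x* = 26.
Solving the dual: y* = (0, 3.25, 0, 0.25).
  dual value b^T y* = 26.
Strong duality: c^T x* = b^T y*. Confirmed.

26


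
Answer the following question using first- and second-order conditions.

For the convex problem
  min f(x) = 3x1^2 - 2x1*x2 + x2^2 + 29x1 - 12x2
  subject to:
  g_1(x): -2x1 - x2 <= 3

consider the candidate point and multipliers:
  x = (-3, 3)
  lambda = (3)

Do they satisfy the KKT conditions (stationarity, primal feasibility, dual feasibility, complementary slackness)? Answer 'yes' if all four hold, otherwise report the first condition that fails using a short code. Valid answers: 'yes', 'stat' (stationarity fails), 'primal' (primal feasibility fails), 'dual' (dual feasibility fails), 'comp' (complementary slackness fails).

Gradient of f: grad f(x) = Q x + c = (5, 0)
Constraint values g_i(x) = a_i^T x - b_i:
  g_1((-3, 3)) = 0
Stationarity residual: grad f(x) + sum_i lambda_i a_i = (-1, -3)
  -> stationarity FAILS
Primal feasibility (all g_i <= 0): OK
Dual feasibility (all lambda_i >= 0): OK
Complementary slackness (lambda_i * g_i(x) = 0 for all i): OK

Verdict: the first failing condition is stationarity -> stat.

stat


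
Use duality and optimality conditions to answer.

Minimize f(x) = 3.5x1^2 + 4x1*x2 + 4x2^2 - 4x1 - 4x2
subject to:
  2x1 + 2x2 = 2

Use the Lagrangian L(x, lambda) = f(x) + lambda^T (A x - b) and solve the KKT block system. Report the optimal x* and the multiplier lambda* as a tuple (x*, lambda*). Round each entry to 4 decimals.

Form the Lagrangian:
  L(x, lambda) = (1/2) x^T Q x + c^T x + lambda^T (A x - b)
Stationarity (grad_x L = 0): Q x + c + A^T lambda = 0.
Primal feasibility: A x = b.

This gives the KKT block system:
  [ Q   A^T ] [ x     ]   [-c ]
  [ A    0  ] [ lambda ] = [ b ]

Solving the linear system:
  x*      = (0.5714, 0.4286)
  lambda* = (-0.8571)
  f(x*)   = -1.1429

x* = (0.5714, 0.4286), lambda* = (-0.8571)


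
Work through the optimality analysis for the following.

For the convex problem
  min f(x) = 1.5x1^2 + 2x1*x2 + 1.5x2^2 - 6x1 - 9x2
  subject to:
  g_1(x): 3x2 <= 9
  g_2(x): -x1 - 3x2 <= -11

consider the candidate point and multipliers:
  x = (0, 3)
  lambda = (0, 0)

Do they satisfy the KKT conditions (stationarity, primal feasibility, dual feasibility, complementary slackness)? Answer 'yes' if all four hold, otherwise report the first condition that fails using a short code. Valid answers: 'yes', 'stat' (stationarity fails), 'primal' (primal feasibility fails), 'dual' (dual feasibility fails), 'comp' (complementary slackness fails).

Gradient of f: grad f(x) = Q x + c = (0, 0)
Constraint values g_i(x) = a_i^T x - b_i:
  g_1((0, 3)) = 0
  g_2((0, 3)) = 2
Stationarity residual: grad f(x) + sum_i lambda_i a_i = (0, 0)
  -> stationarity OK
Primal feasibility (all g_i <= 0): FAILS
Dual feasibility (all lambda_i >= 0): OK
Complementary slackness (lambda_i * g_i(x) = 0 for all i): OK

Verdict: the first failing condition is primal_feasibility -> primal.

primal


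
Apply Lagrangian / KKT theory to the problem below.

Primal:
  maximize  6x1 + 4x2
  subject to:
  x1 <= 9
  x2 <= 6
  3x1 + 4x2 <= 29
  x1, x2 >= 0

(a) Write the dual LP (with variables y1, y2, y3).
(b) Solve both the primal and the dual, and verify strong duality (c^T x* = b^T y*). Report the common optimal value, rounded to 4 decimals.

The standard primal-dual pair for 'max c^T x s.t. A x <= b, x >= 0' is:
  Dual:  min b^T y  s.t.  A^T y >= c,  y >= 0.

So the dual LP is:
  minimize  9y1 + 6y2 + 29y3
  subject to:
    y1 + 3y3 >= 6
    y2 + 4y3 >= 4
    y1, y2, y3 >= 0

Solving the primal: x* = (9, 0.5).
  primal value c^T x* = 56.
Solving the dual: y* = (3, 0, 1).
  dual value b^T y* = 56.
Strong duality: c^T x* = b^T y*. Confirmed.

56


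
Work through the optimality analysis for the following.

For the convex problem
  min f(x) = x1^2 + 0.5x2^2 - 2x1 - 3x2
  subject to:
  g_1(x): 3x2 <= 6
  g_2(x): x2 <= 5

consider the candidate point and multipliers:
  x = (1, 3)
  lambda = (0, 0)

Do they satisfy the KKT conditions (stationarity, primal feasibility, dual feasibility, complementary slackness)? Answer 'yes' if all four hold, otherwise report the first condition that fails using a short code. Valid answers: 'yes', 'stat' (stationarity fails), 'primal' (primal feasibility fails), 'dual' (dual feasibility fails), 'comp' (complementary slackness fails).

Gradient of f: grad f(x) = Q x + c = (0, 0)
Constraint values g_i(x) = a_i^T x - b_i:
  g_1((1, 3)) = 3
  g_2((1, 3)) = -2
Stationarity residual: grad f(x) + sum_i lambda_i a_i = (0, 0)
  -> stationarity OK
Primal feasibility (all g_i <= 0): FAILS
Dual feasibility (all lambda_i >= 0): OK
Complementary slackness (lambda_i * g_i(x) = 0 for all i): OK

Verdict: the first failing condition is primal_feasibility -> primal.

primal


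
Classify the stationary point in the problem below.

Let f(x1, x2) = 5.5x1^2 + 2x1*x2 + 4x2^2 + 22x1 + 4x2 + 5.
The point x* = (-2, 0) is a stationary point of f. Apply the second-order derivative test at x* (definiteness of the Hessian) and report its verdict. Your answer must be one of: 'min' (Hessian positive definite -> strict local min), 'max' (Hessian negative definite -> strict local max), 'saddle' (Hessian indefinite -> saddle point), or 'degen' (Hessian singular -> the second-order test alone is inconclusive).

Compute the Hessian H = grad^2 f:
  H = [[11, 2], [2, 8]]
Verify stationarity: grad f(x*) = H x* + g = (0, 0).
Eigenvalues of H: 7, 12.
Both eigenvalues > 0, so H is positive definite -> x* is a strict local min.

min


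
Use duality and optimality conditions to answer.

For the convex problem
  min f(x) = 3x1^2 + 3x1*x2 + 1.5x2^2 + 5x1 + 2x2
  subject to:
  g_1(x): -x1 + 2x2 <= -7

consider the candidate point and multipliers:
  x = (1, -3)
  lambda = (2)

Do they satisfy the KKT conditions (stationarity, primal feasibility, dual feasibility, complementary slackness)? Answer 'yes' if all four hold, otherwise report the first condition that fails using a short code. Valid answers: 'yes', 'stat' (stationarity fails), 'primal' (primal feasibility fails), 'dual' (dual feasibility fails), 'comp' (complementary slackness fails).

Gradient of f: grad f(x) = Q x + c = (2, -4)
Constraint values g_i(x) = a_i^T x - b_i:
  g_1((1, -3)) = 0
Stationarity residual: grad f(x) + sum_i lambda_i a_i = (0, 0)
  -> stationarity OK
Primal feasibility (all g_i <= 0): OK
Dual feasibility (all lambda_i >= 0): OK
Complementary slackness (lambda_i * g_i(x) = 0 for all i): OK

Verdict: yes, KKT holds.

yes


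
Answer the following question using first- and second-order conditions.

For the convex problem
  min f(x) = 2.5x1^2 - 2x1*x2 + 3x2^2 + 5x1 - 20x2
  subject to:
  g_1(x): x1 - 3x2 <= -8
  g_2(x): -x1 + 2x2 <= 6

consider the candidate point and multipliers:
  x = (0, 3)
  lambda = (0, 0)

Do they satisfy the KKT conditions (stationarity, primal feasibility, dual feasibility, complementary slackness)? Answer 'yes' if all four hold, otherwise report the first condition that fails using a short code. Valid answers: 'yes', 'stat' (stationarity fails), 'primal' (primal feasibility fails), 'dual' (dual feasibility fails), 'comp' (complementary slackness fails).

Gradient of f: grad f(x) = Q x + c = (-1, -2)
Constraint values g_i(x) = a_i^T x - b_i:
  g_1((0, 3)) = -1
  g_2((0, 3)) = 0
Stationarity residual: grad f(x) + sum_i lambda_i a_i = (-1, -2)
  -> stationarity FAILS
Primal feasibility (all g_i <= 0): OK
Dual feasibility (all lambda_i >= 0): OK
Complementary slackness (lambda_i * g_i(x) = 0 for all i): OK

Verdict: the first failing condition is stationarity -> stat.

stat


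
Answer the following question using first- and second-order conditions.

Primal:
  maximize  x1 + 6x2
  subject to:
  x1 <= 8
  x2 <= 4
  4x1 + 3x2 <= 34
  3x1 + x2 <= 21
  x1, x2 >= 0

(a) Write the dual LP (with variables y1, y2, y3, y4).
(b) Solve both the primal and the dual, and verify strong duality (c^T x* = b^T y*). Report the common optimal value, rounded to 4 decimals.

The standard primal-dual pair for 'max c^T x s.t. A x <= b, x >= 0' is:
  Dual:  min b^T y  s.t.  A^T y >= c,  y >= 0.

So the dual LP is:
  minimize  8y1 + 4y2 + 34y3 + 21y4
  subject to:
    y1 + 4y3 + 3y4 >= 1
    y2 + 3y3 + y4 >= 6
    y1, y2, y3, y4 >= 0

Solving the primal: x* = (5.5, 4).
  primal value c^T x* = 29.5.
Solving the dual: y* = (0, 5.25, 0.25, 0).
  dual value b^T y* = 29.5.
Strong duality: c^T x* = b^T y*. Confirmed.

29.5


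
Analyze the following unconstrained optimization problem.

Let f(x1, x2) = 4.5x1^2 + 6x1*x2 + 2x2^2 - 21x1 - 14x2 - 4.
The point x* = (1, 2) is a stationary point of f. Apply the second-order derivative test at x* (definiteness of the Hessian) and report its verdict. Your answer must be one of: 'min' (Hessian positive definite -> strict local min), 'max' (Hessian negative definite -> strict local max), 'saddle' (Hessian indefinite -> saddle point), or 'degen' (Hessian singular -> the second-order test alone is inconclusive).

Compute the Hessian H = grad^2 f:
  H = [[9, 6], [6, 4]]
Verify stationarity: grad f(x*) = H x* + g = (0, 0).
Eigenvalues of H: 0, 13.
H has a zero eigenvalue (singular; positive semidefinite but not definite), so H is neither positive definite, negative definite, nor indefinite. The second-order test alone is inconclusive -> degen.
(Indeed, f is constant along the null direction of H through x*, so x* is not a strict local extremum.)

degen


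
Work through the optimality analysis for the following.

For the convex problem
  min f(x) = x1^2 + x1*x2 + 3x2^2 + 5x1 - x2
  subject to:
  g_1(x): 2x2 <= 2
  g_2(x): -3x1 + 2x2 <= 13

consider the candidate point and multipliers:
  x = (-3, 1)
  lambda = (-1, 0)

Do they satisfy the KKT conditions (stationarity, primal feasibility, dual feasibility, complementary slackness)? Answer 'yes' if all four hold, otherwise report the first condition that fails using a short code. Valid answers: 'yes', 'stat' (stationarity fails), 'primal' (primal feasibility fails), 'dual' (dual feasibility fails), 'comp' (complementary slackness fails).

Gradient of f: grad f(x) = Q x + c = (0, 2)
Constraint values g_i(x) = a_i^T x - b_i:
  g_1((-3, 1)) = 0
  g_2((-3, 1)) = -2
Stationarity residual: grad f(x) + sum_i lambda_i a_i = (0, 0)
  -> stationarity OK
Primal feasibility (all g_i <= 0): OK
Dual feasibility (all lambda_i >= 0): FAILS
Complementary slackness (lambda_i * g_i(x) = 0 for all i): OK

Verdict: the first failing condition is dual_feasibility -> dual.

dual


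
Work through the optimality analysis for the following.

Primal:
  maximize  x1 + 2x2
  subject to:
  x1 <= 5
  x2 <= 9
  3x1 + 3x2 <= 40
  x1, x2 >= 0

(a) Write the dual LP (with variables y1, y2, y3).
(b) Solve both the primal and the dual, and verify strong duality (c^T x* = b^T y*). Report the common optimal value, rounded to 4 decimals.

The standard primal-dual pair for 'max c^T x s.t. A x <= b, x >= 0' is:
  Dual:  min b^T y  s.t.  A^T y >= c,  y >= 0.

So the dual LP is:
  minimize  5y1 + 9y2 + 40y3
  subject to:
    y1 + 3y3 >= 1
    y2 + 3y3 >= 2
    y1, y2, y3 >= 0

Solving the primal: x* = (4.3333, 9).
  primal value c^T x* = 22.3333.
Solving the dual: y* = (0, 1, 0.3333).
  dual value b^T y* = 22.3333.
Strong duality: c^T x* = b^T y*. Confirmed.

22.3333


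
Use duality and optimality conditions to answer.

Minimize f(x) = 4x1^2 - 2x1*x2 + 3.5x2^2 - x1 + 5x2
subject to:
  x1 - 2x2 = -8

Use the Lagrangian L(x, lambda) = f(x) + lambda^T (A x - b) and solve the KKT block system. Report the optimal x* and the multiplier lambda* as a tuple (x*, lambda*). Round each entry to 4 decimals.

Form the Lagrangian:
  L(x, lambda) = (1/2) x^T Q x + c^T x + lambda^T (A x - b)
Stationarity (grad_x L = 0): Q x + c + A^T lambda = 0.
Primal feasibility: A x = b.

This gives the KKT block system:
  [ Q   A^T ] [ x     ]   [-c ]
  [ A    0  ] [ lambda ] = [ b ]

Solving the linear system:
  x*      = (-0.9677, 3.5161)
  lambda* = (15.7742)
  f(x*)   = 72.371

x* = (-0.9677, 3.5161), lambda* = (15.7742)


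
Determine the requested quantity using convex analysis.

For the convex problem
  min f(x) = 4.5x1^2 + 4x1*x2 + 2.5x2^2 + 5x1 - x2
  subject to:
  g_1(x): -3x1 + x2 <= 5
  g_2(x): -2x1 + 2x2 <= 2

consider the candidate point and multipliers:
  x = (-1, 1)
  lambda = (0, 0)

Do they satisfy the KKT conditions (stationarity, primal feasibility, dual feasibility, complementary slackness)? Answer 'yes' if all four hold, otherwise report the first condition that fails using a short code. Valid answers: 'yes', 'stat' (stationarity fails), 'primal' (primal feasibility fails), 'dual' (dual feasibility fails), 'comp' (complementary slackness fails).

Gradient of f: grad f(x) = Q x + c = (0, 0)
Constraint values g_i(x) = a_i^T x - b_i:
  g_1((-1, 1)) = -1
  g_2((-1, 1)) = 2
Stationarity residual: grad f(x) + sum_i lambda_i a_i = (0, 0)
  -> stationarity OK
Primal feasibility (all g_i <= 0): FAILS
Dual feasibility (all lambda_i >= 0): OK
Complementary slackness (lambda_i * g_i(x) = 0 for all i): OK

Verdict: the first failing condition is primal_feasibility -> primal.

primal


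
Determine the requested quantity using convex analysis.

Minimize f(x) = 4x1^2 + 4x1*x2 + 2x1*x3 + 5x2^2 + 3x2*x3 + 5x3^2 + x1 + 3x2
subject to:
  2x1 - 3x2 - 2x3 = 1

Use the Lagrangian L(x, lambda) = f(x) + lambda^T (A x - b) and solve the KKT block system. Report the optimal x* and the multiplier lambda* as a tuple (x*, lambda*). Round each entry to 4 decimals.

Form the Lagrangian:
  L(x, lambda) = (1/2) x^T Q x + c^T x + lambda^T (A x - b)
Stationarity (grad_x L = 0): Q x + c + A^T lambda = 0.
Primal feasibility: A x = b.

This gives the KKT block system:
  [ Q   A^T ] [ x     ]   [-c ]
  [ A    0  ] [ lambda ] = [ b ]

Solving the linear system:
  x*      = (0.0467, -0.3611, 0.0884)
  lambda* = (-0.053)
  f(x*)   = -0.4918

x* = (0.0467, -0.3611, 0.0884), lambda* = (-0.053)


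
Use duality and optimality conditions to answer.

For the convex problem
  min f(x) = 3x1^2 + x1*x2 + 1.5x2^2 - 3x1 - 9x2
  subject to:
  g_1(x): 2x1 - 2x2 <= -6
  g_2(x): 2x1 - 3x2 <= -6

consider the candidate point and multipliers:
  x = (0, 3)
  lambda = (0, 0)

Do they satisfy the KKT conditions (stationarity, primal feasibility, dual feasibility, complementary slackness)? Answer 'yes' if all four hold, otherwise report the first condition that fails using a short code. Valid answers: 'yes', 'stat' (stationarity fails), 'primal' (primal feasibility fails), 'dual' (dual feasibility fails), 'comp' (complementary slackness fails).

Gradient of f: grad f(x) = Q x + c = (0, 0)
Constraint values g_i(x) = a_i^T x - b_i:
  g_1((0, 3)) = 0
  g_2((0, 3)) = -3
Stationarity residual: grad f(x) + sum_i lambda_i a_i = (0, 0)
  -> stationarity OK
Primal feasibility (all g_i <= 0): OK
Dual feasibility (all lambda_i >= 0): OK
Complementary slackness (lambda_i * g_i(x) = 0 for all i): OK

Verdict: yes, KKT holds.

yes


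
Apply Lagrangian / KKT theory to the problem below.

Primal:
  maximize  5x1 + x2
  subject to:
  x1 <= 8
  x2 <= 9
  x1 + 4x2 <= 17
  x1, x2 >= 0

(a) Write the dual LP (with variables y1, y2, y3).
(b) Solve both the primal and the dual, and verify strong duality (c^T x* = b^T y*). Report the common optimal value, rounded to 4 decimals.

The standard primal-dual pair for 'max c^T x s.t. A x <= b, x >= 0' is:
  Dual:  min b^T y  s.t.  A^T y >= c,  y >= 0.

So the dual LP is:
  minimize  8y1 + 9y2 + 17y3
  subject to:
    y1 + y3 >= 5
    y2 + 4y3 >= 1
    y1, y2, y3 >= 0

Solving the primal: x* = (8, 2.25).
  primal value c^T x* = 42.25.
Solving the dual: y* = (4.75, 0, 0.25).
  dual value b^T y* = 42.25.
Strong duality: c^T x* = b^T y*. Confirmed.

42.25


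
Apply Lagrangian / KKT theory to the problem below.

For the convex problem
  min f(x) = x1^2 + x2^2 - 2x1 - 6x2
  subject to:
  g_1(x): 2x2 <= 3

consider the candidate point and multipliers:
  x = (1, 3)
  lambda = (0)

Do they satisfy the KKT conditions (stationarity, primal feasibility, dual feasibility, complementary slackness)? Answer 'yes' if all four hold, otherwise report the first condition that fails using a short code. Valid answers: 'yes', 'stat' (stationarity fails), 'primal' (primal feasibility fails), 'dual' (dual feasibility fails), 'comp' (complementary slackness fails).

Gradient of f: grad f(x) = Q x + c = (0, 0)
Constraint values g_i(x) = a_i^T x - b_i:
  g_1((1, 3)) = 3
Stationarity residual: grad f(x) + sum_i lambda_i a_i = (0, 0)
  -> stationarity OK
Primal feasibility (all g_i <= 0): FAILS
Dual feasibility (all lambda_i >= 0): OK
Complementary slackness (lambda_i * g_i(x) = 0 for all i): OK

Verdict: the first failing condition is primal_feasibility -> primal.

primal


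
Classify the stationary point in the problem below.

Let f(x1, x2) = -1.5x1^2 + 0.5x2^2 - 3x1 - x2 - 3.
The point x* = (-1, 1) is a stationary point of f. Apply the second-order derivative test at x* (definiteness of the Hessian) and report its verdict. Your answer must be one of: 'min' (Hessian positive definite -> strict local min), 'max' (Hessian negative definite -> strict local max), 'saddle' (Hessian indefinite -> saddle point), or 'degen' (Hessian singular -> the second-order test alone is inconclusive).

Compute the Hessian H = grad^2 f:
  H = [[-3, 0], [0, 1]]
Verify stationarity: grad f(x*) = H x* + g = (0, 0).
Eigenvalues of H: -3, 1.
Eigenvalues have mixed signs, so H is indefinite -> x* is a saddle point.

saddle


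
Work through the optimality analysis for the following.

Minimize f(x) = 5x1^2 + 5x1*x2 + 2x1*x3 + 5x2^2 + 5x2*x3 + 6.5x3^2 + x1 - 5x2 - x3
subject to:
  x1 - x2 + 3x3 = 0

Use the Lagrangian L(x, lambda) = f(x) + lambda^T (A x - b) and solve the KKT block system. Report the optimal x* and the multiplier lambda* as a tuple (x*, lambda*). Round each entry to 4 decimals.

Form the Lagrangian:
  L(x, lambda) = (1/2) x^T Q x + c^T x + lambda^T (A x - b)
Stationarity (grad_x L = 0): Q x + c + A^T lambda = 0.
Primal feasibility: A x = b.

This gives the KKT block system:
  [ Q   A^T ] [ x     ]   [-c ]
  [ A    0  ] [ lambda ] = [ b ]

Solving the linear system:
  x*      = (-0.2333, 0.4012, 0.2115)
  lambda* = (-1.0964)
  f(x*)   = -1.2255

x* = (-0.2333, 0.4012, 0.2115), lambda* = (-1.0964)


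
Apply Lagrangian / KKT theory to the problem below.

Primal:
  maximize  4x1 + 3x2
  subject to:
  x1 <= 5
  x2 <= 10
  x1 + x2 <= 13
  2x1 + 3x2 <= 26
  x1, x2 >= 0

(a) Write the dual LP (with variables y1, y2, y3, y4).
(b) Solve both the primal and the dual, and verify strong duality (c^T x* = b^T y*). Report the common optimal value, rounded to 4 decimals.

The standard primal-dual pair for 'max c^T x s.t. A x <= b, x >= 0' is:
  Dual:  min b^T y  s.t.  A^T y >= c,  y >= 0.

So the dual LP is:
  minimize  5y1 + 10y2 + 13y3 + 26y4
  subject to:
    y1 + y3 + 2y4 >= 4
    y2 + y3 + 3y4 >= 3
    y1, y2, y3, y4 >= 0

Solving the primal: x* = (5, 5.3333).
  primal value c^T x* = 36.
Solving the dual: y* = (2, 0, 0, 1).
  dual value b^T y* = 36.
Strong duality: c^T x* = b^T y*. Confirmed.

36


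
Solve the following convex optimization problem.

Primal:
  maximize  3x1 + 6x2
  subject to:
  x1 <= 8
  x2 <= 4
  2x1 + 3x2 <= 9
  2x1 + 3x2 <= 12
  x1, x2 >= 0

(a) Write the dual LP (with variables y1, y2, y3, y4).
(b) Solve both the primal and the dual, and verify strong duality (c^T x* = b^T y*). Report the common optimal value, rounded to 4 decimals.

The standard primal-dual pair for 'max c^T x s.t. A x <= b, x >= 0' is:
  Dual:  min b^T y  s.t.  A^T y >= c,  y >= 0.

So the dual LP is:
  minimize  8y1 + 4y2 + 9y3 + 12y4
  subject to:
    y1 + 2y3 + 2y4 >= 3
    y2 + 3y3 + 3y4 >= 6
    y1, y2, y3, y4 >= 0

Solving the primal: x* = (0, 3).
  primal value c^T x* = 18.
Solving the dual: y* = (0, 0, 2, 0).
  dual value b^T y* = 18.
Strong duality: c^T x* = b^T y*. Confirmed.

18


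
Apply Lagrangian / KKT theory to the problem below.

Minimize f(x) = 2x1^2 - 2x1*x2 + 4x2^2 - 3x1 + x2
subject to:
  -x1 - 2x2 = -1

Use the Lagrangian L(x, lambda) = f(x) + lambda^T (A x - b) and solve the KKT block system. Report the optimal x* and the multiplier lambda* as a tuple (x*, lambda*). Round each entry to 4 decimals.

Form the Lagrangian:
  L(x, lambda) = (1/2) x^T Q x + c^T x + lambda^T (A x - b)
Stationarity (grad_x L = 0): Q x + c + A^T lambda = 0.
Primal feasibility: A x = b.

This gives the KKT block system:
  [ Q   A^T ] [ x     ]   [-c ]
  [ A    0  ] [ lambda ] = [ b ]

Solving the linear system:
  x*      = (0.8125, 0.0938)
  lambda* = (0.0625)
  f(x*)   = -1.1406

x* = (0.8125, 0.0938), lambda* = (0.0625)


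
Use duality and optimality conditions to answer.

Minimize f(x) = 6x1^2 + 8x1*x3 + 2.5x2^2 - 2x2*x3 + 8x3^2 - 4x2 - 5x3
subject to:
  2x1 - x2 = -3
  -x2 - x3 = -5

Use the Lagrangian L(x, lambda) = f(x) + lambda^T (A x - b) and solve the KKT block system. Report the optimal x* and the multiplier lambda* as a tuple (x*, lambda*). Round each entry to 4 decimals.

Form the Lagrangian:
  L(x, lambda) = (1/2) x^T Q x + c^T x + lambda^T (A x - b)
Stationarity (grad_x L = 0): Q x + c + A^T lambda = 0.
Primal feasibility: A x = b.

This gives the KKT block system:
  [ Q   A^T ] [ x     ]   [-c ]
  [ A    0  ] [ lambda ] = [ b ]

Solving the linear system:
  x*      = (0.15, 3.3, 1.7)
  lambda* = (-7.7, 16.8)
  f(x*)   = 19.6

x* = (0.15, 3.3, 1.7), lambda* = (-7.7, 16.8)


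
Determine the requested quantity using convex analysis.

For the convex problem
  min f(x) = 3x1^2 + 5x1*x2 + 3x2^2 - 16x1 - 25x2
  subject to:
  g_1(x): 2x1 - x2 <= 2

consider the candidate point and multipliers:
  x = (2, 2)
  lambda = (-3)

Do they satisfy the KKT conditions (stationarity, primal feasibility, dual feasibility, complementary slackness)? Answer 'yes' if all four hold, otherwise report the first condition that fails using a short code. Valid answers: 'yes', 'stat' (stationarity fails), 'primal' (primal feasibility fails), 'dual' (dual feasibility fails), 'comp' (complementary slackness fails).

Gradient of f: grad f(x) = Q x + c = (6, -3)
Constraint values g_i(x) = a_i^T x - b_i:
  g_1((2, 2)) = 0
Stationarity residual: grad f(x) + sum_i lambda_i a_i = (0, 0)
  -> stationarity OK
Primal feasibility (all g_i <= 0): OK
Dual feasibility (all lambda_i >= 0): FAILS
Complementary slackness (lambda_i * g_i(x) = 0 for all i): OK

Verdict: the first failing condition is dual_feasibility -> dual.

dual


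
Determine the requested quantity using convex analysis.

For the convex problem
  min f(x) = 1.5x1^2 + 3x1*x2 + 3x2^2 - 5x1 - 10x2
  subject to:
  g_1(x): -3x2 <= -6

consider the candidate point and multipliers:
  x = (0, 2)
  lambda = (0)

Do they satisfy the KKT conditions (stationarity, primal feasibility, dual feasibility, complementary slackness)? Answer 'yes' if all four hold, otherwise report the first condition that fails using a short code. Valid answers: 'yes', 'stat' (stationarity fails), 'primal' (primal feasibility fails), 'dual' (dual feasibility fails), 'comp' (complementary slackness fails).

Gradient of f: grad f(x) = Q x + c = (1, 2)
Constraint values g_i(x) = a_i^T x - b_i:
  g_1((0, 2)) = 0
Stationarity residual: grad f(x) + sum_i lambda_i a_i = (1, 2)
  -> stationarity FAILS
Primal feasibility (all g_i <= 0): OK
Dual feasibility (all lambda_i >= 0): OK
Complementary slackness (lambda_i * g_i(x) = 0 for all i): OK

Verdict: the first failing condition is stationarity -> stat.

stat


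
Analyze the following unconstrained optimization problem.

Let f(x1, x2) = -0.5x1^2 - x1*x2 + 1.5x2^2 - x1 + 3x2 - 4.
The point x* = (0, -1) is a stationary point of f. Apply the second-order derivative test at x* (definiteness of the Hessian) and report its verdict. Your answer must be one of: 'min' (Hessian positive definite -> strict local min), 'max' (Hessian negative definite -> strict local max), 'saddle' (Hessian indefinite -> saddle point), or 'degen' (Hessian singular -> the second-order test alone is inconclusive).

Compute the Hessian H = grad^2 f:
  H = [[-1, -1], [-1, 3]]
Verify stationarity: grad f(x*) = H x* + g = (0, 0).
Eigenvalues of H: -1.2361, 3.2361.
Eigenvalues have mixed signs, so H is indefinite -> x* is a saddle point.

saddle


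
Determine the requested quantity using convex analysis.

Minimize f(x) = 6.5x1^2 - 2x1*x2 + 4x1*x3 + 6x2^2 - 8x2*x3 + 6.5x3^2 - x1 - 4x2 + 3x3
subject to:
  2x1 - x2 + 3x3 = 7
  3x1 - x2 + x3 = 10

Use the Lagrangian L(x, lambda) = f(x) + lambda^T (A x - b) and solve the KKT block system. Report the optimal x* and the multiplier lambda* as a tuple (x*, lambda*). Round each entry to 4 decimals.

Form the Lagrangian:
  L(x, lambda) = (1/2) x^T Q x + c^T x + lambda^T (A x - b)
Stationarity (grad_x L = 0): Q x + c + A^T lambda = 0.
Primal feasibility: A x = b.

This gives the KKT block system:
  [ Q   A^T ] [ x     ]   [-c ]
  [ A    0  ] [ lambda ] = [ b ]

Solving the linear system:
  x*      = (3.2036, -0.2874, 0.1018)
  lambda* = (-2.3832, -12.2874)
  f(x*)   = 68.9042

x* = (3.2036, -0.2874, 0.1018), lambda* = (-2.3832, -12.2874)


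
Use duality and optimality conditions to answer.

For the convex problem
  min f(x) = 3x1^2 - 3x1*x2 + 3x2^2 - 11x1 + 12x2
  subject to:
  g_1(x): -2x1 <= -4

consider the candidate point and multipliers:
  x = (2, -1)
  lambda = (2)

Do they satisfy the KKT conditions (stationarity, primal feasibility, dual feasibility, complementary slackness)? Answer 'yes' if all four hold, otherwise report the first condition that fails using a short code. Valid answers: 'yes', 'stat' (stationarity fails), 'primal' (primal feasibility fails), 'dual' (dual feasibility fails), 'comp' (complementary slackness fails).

Gradient of f: grad f(x) = Q x + c = (4, 0)
Constraint values g_i(x) = a_i^T x - b_i:
  g_1((2, -1)) = 0
Stationarity residual: grad f(x) + sum_i lambda_i a_i = (0, 0)
  -> stationarity OK
Primal feasibility (all g_i <= 0): OK
Dual feasibility (all lambda_i >= 0): OK
Complementary slackness (lambda_i * g_i(x) = 0 for all i): OK

Verdict: yes, KKT holds.

yes


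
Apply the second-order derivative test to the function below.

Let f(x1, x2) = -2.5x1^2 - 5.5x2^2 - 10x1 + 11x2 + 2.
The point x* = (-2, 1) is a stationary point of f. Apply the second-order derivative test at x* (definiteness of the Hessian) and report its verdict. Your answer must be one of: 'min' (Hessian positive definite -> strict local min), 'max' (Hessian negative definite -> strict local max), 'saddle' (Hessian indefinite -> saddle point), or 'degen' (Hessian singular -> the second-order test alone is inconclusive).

Compute the Hessian H = grad^2 f:
  H = [[-5, 0], [0, -11]]
Verify stationarity: grad f(x*) = H x* + g = (0, 0).
Eigenvalues of H: -11, -5.
Both eigenvalues < 0, so H is negative definite -> x* is a strict local max.

max


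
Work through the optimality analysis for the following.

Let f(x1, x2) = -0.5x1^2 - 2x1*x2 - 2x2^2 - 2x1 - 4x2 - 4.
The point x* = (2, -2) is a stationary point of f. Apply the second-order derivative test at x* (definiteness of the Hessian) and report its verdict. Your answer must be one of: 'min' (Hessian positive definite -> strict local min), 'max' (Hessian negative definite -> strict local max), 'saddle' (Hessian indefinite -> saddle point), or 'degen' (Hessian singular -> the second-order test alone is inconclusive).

Compute the Hessian H = grad^2 f:
  H = [[-1, -2], [-2, -4]]
Verify stationarity: grad f(x*) = H x* + g = (0, 0).
Eigenvalues of H: -5, 0.
H has a zero eigenvalue (singular; negative semidefinite but not definite), so H is neither positive definite, negative definite, nor indefinite. The second-order test alone is inconclusive -> degen.
(Indeed, f is constant along the null direction of H through x*, so x* is not a strict local extremum.)

degen


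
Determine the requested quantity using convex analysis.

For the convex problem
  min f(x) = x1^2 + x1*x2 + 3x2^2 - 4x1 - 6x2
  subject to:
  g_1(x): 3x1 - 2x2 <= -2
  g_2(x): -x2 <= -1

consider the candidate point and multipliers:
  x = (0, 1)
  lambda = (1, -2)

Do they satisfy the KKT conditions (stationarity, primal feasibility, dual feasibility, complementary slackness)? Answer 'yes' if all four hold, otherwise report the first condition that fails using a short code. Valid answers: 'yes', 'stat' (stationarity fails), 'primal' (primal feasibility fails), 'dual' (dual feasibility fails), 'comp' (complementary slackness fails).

Gradient of f: grad f(x) = Q x + c = (-3, 0)
Constraint values g_i(x) = a_i^T x - b_i:
  g_1((0, 1)) = 0
  g_2((0, 1)) = 0
Stationarity residual: grad f(x) + sum_i lambda_i a_i = (0, 0)
  -> stationarity OK
Primal feasibility (all g_i <= 0): OK
Dual feasibility (all lambda_i >= 0): FAILS
Complementary slackness (lambda_i * g_i(x) = 0 for all i): OK

Verdict: the first failing condition is dual_feasibility -> dual.

dual


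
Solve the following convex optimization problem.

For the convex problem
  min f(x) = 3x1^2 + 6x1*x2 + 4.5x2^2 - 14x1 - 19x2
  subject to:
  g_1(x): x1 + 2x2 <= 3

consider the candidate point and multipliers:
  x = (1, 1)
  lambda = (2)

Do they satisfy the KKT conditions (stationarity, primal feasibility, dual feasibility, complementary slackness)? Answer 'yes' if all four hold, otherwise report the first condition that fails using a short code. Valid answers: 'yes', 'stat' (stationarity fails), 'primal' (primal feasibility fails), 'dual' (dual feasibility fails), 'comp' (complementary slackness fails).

Gradient of f: grad f(x) = Q x + c = (-2, -4)
Constraint values g_i(x) = a_i^T x - b_i:
  g_1((1, 1)) = 0
Stationarity residual: grad f(x) + sum_i lambda_i a_i = (0, 0)
  -> stationarity OK
Primal feasibility (all g_i <= 0): OK
Dual feasibility (all lambda_i >= 0): OK
Complementary slackness (lambda_i * g_i(x) = 0 for all i): OK

Verdict: yes, KKT holds.

yes


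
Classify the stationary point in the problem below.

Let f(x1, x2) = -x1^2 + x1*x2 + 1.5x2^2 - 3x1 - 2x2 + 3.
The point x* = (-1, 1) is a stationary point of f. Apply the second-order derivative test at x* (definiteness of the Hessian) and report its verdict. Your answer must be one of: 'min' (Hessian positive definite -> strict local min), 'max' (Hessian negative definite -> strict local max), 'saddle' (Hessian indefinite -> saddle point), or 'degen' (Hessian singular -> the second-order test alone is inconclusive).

Compute the Hessian H = grad^2 f:
  H = [[-2, 1], [1, 3]]
Verify stationarity: grad f(x*) = H x* + g = (0, 0).
Eigenvalues of H: -2.1926, 3.1926.
Eigenvalues have mixed signs, so H is indefinite -> x* is a saddle point.

saddle


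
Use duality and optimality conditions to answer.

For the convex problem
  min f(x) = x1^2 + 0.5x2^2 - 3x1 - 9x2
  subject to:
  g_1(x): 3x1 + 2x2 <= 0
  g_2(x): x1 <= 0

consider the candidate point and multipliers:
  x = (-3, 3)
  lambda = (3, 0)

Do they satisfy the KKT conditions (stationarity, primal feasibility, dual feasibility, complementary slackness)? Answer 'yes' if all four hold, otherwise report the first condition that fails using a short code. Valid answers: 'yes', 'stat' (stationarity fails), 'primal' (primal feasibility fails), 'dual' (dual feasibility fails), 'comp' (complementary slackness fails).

Gradient of f: grad f(x) = Q x + c = (-9, -6)
Constraint values g_i(x) = a_i^T x - b_i:
  g_1((-3, 3)) = -3
  g_2((-3, 3)) = -3
Stationarity residual: grad f(x) + sum_i lambda_i a_i = (0, 0)
  -> stationarity OK
Primal feasibility (all g_i <= 0): OK
Dual feasibility (all lambda_i >= 0): OK
Complementary slackness (lambda_i * g_i(x) = 0 for all i): FAILS

Verdict: the first failing condition is complementary_slackness -> comp.

comp


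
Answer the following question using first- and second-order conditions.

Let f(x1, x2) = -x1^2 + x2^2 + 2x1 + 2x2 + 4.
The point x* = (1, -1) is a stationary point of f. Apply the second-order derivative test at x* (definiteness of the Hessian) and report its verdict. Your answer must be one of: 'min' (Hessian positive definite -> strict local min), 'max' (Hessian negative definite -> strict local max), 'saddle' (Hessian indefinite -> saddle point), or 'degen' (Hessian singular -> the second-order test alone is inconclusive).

Compute the Hessian H = grad^2 f:
  H = [[-2, 0], [0, 2]]
Verify stationarity: grad f(x*) = H x* + g = (0, 0).
Eigenvalues of H: -2, 2.
Eigenvalues have mixed signs, so H is indefinite -> x* is a saddle point.

saddle


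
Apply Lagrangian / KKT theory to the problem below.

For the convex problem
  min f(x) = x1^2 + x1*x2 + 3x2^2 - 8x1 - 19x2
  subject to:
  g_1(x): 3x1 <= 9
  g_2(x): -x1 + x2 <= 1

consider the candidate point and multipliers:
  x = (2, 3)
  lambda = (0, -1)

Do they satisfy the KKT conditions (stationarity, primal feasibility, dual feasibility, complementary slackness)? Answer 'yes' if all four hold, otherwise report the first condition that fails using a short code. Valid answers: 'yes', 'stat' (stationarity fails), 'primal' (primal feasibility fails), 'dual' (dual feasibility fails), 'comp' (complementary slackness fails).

Gradient of f: grad f(x) = Q x + c = (-1, 1)
Constraint values g_i(x) = a_i^T x - b_i:
  g_1((2, 3)) = -3
  g_2((2, 3)) = 0
Stationarity residual: grad f(x) + sum_i lambda_i a_i = (0, 0)
  -> stationarity OK
Primal feasibility (all g_i <= 0): OK
Dual feasibility (all lambda_i >= 0): FAILS
Complementary slackness (lambda_i * g_i(x) = 0 for all i): OK

Verdict: the first failing condition is dual_feasibility -> dual.

dual


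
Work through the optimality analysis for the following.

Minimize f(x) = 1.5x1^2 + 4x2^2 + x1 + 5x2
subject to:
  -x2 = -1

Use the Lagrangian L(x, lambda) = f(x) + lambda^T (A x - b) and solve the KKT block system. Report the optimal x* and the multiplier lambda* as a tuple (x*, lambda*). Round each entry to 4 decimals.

Form the Lagrangian:
  L(x, lambda) = (1/2) x^T Q x + c^T x + lambda^T (A x - b)
Stationarity (grad_x L = 0): Q x + c + A^T lambda = 0.
Primal feasibility: A x = b.

This gives the KKT block system:
  [ Q   A^T ] [ x     ]   [-c ]
  [ A    0  ] [ lambda ] = [ b ]

Solving the linear system:
  x*      = (-0.3333, 1)
  lambda* = (13)
  f(x*)   = 8.8333

x* = (-0.3333, 1), lambda* = (13)


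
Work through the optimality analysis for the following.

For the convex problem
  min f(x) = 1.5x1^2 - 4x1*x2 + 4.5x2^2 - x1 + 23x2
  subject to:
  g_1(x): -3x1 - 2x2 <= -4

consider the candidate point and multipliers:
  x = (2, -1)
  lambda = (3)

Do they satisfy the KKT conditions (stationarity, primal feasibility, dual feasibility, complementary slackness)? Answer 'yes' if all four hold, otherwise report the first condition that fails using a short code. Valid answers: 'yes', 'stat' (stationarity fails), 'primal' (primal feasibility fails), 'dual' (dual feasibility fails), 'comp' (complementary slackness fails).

Gradient of f: grad f(x) = Q x + c = (9, 6)
Constraint values g_i(x) = a_i^T x - b_i:
  g_1((2, -1)) = 0
Stationarity residual: grad f(x) + sum_i lambda_i a_i = (0, 0)
  -> stationarity OK
Primal feasibility (all g_i <= 0): OK
Dual feasibility (all lambda_i >= 0): OK
Complementary slackness (lambda_i * g_i(x) = 0 for all i): OK

Verdict: yes, KKT holds.

yes


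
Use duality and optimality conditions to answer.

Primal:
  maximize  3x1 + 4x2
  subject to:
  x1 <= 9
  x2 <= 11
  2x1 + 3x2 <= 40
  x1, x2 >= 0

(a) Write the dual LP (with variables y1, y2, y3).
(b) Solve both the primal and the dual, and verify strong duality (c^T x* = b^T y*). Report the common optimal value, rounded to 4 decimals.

The standard primal-dual pair for 'max c^T x s.t. A x <= b, x >= 0' is:
  Dual:  min b^T y  s.t.  A^T y >= c,  y >= 0.

So the dual LP is:
  minimize  9y1 + 11y2 + 40y3
  subject to:
    y1 + 2y3 >= 3
    y2 + 3y3 >= 4
    y1, y2, y3 >= 0

Solving the primal: x* = (9, 7.3333).
  primal value c^T x* = 56.3333.
Solving the dual: y* = (0.3333, 0, 1.3333).
  dual value b^T y* = 56.3333.
Strong duality: c^T x* = b^T y*. Confirmed.

56.3333


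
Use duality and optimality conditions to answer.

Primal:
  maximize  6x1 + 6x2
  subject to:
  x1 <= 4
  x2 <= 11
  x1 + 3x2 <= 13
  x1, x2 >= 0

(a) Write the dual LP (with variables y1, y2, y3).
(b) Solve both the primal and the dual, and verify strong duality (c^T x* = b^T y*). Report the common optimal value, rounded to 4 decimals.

The standard primal-dual pair for 'max c^T x s.t. A x <= b, x >= 0' is:
  Dual:  min b^T y  s.t.  A^T y >= c,  y >= 0.

So the dual LP is:
  minimize  4y1 + 11y2 + 13y3
  subject to:
    y1 + y3 >= 6
    y2 + 3y3 >= 6
    y1, y2, y3 >= 0

Solving the primal: x* = (4, 3).
  primal value c^T x* = 42.
Solving the dual: y* = (4, 0, 2).
  dual value b^T y* = 42.
Strong duality: c^T x* = b^T y*. Confirmed.

42
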